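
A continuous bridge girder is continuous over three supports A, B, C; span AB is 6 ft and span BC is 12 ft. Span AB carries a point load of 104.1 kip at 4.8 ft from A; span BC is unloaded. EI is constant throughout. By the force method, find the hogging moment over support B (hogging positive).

Take M_B as the redundant. Released structure: two simple spans AB and BC with a hinge at B.
Discontinuity in slope at B on the released structure — sum the simple-span end rotations:
  span AB: point load 104.1 at a = 4.8: Pab(L + a)/(6LEI) = 179.9/EI
  relative rotation θ_0 = (179.9 + 0)/EI = 179.9/EI
A unit hogging moment at B produces rotation L₁/(3EI) + L₂/(3EI) = 6/EI.
Compatibility: M_B·(L₁+L₂)/(3EI) = θ_0, giving M_B = 29.98 kip·ft (hogging).

M_B = 29.98 kip·ft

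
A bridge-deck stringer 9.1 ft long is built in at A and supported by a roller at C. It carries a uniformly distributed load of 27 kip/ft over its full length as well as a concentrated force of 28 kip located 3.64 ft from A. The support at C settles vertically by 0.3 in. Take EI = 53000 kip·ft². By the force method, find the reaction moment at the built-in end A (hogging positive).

Release the roller at C. Primary structure: cantilever fixed at A.
Primary-structure tip deflection at C by superposition:
  UDL 27: wL⁴/(8EI) = 23144/EI
  point load 28 at a = 3.64: Pa²(3L − a)/(6EI) = 1463/EI
  δ_0 = 24607/EI
Flexibility coefficient — unit upward force at C: δ_{CC} = L³/(3EI) = 251.2/EI.
With EI = 53000 kip·ft²: δ_0 = 0.46428 ft and δ_{CC} = 0.004739 ft/kip.
Compatibility — the beam at C must follow the support down by 0.025 ft: δ_0 − R_C·δ_{CC} = 0.025, so R_C = (0.46428 − 0.025)/0.004739 = 92.69 kip.
Moment equilibrium about A: M_A = Σ(load moments about A) − R_C·L = 1220 − 92.69×9.1 = 376.4 kip·ft.

M_A = 376.4 kip·ft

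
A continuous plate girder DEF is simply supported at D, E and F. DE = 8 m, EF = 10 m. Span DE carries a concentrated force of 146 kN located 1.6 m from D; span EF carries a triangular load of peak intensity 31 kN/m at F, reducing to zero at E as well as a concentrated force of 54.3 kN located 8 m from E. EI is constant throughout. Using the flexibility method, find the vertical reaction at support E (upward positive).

Insert a hinge at E; M_E is the redundant, and each span becomes simply supported.
End slopes at the hinge E, treating each span as simply supported:
  span DE: point load 146 at a = 1.6: Pab(L + a)/(6LEI) = 299/EI
  span EF: triangular load, peak 31: 7w₀L³/(360EI) = 602.8/EI
  span EF: point load 54.3 at a = 8: Pab(L + b)/(6LEI) = 173.8/EI
  relative rotation θ_0 = (299 + 776.5)/EI = 1076/EI
A unit hogging moment at E produces rotation L₁/(3EI) + L₂/(3EI) = 6/EI.
Slope continuity at E: θ_0 = M_E·6/EI, so M_E = 1076/6 = 179.3 kN·m (hogging).
Span DE, ΣM about D with M_E applied at E: R_E^{DE}·8 = 233.6 + 179.3, so R_E^{DE} = 51.61 kN and R_D = 146 − 51.61 = 94.39 kN.
Span EF, ΣM about F: R_E^{EF}·10 = 625.3 + 179.3, so R_E^{EF} = 80.45 kN and R_F = 209.3 − 80.45 = 128.8 kN.
R_E = 51.61 + 80.45 = 132.1 kN.

R_E = 132.1 kN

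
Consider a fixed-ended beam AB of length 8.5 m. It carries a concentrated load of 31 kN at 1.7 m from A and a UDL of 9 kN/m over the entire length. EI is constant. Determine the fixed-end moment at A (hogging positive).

Take the two fixed-end moments M_A, M_B as redundants; the released structure is the simple span AB.
On the primary (simply-supported) span, the end slopes from the loading are:
  at A: point load 31 at a = 1.7: Pab(L + b)/(6LEI) = 107.5/EI
  at B: point load 31 at a = 1.7: Pab(L + a)/(6LEI) = 71.67/EI
  at A: UDL 9: wL³/(24EI) = 230.3/EI
  at B: UDL 9: wL³/(24EI) = 230.3/EI
  θ_A0 = 337.8/EI,  θ_B0 = 302/EI
Flexibility coefficients: a unit moment at one end gives L/(3EI) there and L/(6EI) at the far end, so f₁₁ = f₂₂ = 2.833/EI and f₁₂ = f₂₁ = 1.417/EI.
Compatibility — zero rotation at each built-in end:
  2.833 M_A + 1.417 M_B = 337.8
  1.417 M_A + 2.833 M_B = 302
Solving the pair gives M_A = 87.92 kN·m and M_B = 62.62 kN·m (hogging).

M_A = 87.92 kN·m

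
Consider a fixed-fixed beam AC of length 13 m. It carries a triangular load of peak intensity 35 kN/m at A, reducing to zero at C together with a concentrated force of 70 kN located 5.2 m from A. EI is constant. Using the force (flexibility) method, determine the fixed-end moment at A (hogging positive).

M_A = 426.8 kN·m

Release both end moments; the primary structure is a simply-supported span AC with redundants M_A and M_C.
Simple-span end rotations at A and C under the given loads:
  at A: triangular load, peak 35: w₀L³/(45EI) = 1709/EI
  at C: triangular load, peak 35: 7w₀L³/(360EI) = 1495/EI
  at A: point load 70 at a = 5.2: Pab(L + b)/(6LEI) = 757.1/EI
  at C: point load 70 at a = 5.2: Pab(L + a)/(6LEI) = 662.5/EI
  θ_A0 = 2466/EI,  θ_C0 = 2158/EI
Flexibility coefficients: a unit moment at one end gives L/(3EI) there and L/(6EI) at the far end, so f₁₁ = f₂₂ = 4.333/EI and f₁₂ = f₂₁ = 2.167/EI.
Compatibility — zero rotation at each built-in end:
  4.333 M_A + 2.167 M_C = 2466
  2.167 M_A + 4.333 M_C = 2158
Solving the pair gives M_A = 426.8 kN·m and M_C = 284.5 kN·m (hogging).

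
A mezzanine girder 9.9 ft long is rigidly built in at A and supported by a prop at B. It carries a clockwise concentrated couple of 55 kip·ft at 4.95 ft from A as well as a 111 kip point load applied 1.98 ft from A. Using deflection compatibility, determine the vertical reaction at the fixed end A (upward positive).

Choose R_B as the redundant. The primary structure is the cantilever fixed at A.
Deflection at B on the released cantilever, summing each load's contribution:
  clockwise couple 55 at a = 4.95: M₀a(2L − a)/(2EI) = 2021/EI
  point load 111 at a = 1.98: Pa²(3L − a)/(6EI) = 2010/EI
  δ_0 = 4032/EI
Flexibility coefficient — unit upward force at B: δ_{BB} = L³/(3EI) = 323.4/EI.
The prop prevents deflection at B: R_B = δ_0/δ_{BB} = 4032/323.4 = 12.47 kip.
Vertical equilibrium: R_A = ΣP − R_B = 111 − 12.47 = 98.53 kip.

R_A = 98.53 kip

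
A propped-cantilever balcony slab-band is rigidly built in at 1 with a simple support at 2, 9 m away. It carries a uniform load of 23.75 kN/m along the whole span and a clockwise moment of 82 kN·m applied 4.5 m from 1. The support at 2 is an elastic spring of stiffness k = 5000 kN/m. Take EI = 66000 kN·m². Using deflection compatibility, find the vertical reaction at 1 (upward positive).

R_1 = 128 kN

Choose R_2 as the redundant. The primary structure is the cantilever fixed at 1.
Downward deflection at the released point 2 due to the loads:
  UDL 23.75: wL⁴/(8EI) = 19478/EI
  clockwise couple 82 at a = 4.5: M₀a(2L − a)/(2EI) = 2491/EI
  δ_0 = 21969/EI
Flexibility coefficient — unit upward force at 2: δ_{22} = L³/(3EI) = 243/EI.
With EI = 66000 kN·m²: δ_0 = 0.33286 m and δ_{22} = 0.003682 m/kN.
Compatibility — the spring shortens by R_2/k under the reaction it provides: δ_0 − R_2·δ_{22} = R_2/k. With 1/k = 0.0002 m/kN, R_2 = δ_0 / (δ_{22} + 1/k) = 0.33286 / (0.003682 + 0.0002) = 85.75 kN.
Vertical equilibrium: R_1 = ΣP − R_2 = 213.8 − 85.75 = 128 kN.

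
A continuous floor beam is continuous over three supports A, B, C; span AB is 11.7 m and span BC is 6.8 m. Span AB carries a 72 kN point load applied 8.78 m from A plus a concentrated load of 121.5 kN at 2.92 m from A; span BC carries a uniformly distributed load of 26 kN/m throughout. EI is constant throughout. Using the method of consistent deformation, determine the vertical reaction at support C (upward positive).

Take M_B as the redundant. Released structure: two simple spans AB and BC with a hinge at B.
Rotations at B on the released spans (each span's end-slope, ×1/EI):
  span AB: point load 72 at a = 8.78: Pab(L + a)/(6LEI) = 538.5/EI
  span AB: point load 121.5 at a = 2.92: Pab(L + a)/(6LEI) = 648.7/EI
  span BC: UDL 26: wL³/(24EI) = 340.6/EI
  relative rotation θ_0 = (1187 + 340.6)/EI = 1528/EI
A unit hogging moment at B produces rotation L₁/(3EI) + L₂/(3EI) = 6.167/EI.
Compatibility: M_B·(L₁+L₂)/(3EI) = θ_0, giving M_B = 247.8 kN·m (hogging).
Span BC, ΣM about C: R_B^{BC}·6.8 = 601.1 + 247.8, so R_B^{BC} = 124.8 kN and R_C = 176.8 − 124.8 = 51.96 kN.

R_C = 51.96 kN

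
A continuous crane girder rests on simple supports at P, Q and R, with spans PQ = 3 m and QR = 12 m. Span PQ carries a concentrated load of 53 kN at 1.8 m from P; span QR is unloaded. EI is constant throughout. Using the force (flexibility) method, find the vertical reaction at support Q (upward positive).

Take M_Q as the redundant. Released structure: two simple spans PQ and QR with a hinge at Q.
Rotations at Q on the released spans (each span's end-slope, ×1/EI):
  span PQ: point load 53 at a = 1.8: Pab(L + a)/(6LEI) = 30.53/EI
  relative rotation θ_0 = (30.53 + 0)/EI = 30.53/EI
A unit hogging moment at Q produces rotation L₁/(3EI) + L₂/(3EI) = 5/EI.
Slope continuity at Q: θ_0 = M_Q·5/EI, so M_Q = 30.53/5 = 6.106 kN·m (hogging).
Span PQ, ΣM about P with M_Q applied at Q: R_Q^{PQ}·3 = 95.4 + 6.106, so R_Q^{PQ} = 33.84 kN and R_P = 53 − 33.84 = 19.16 kN.
Span QR, ΣM about R: R_Q^{QR}·12 = 0 + 6.106, so R_Q^{QR} = 0.5088 kN and R_R = 0 − 0.5088 = -0.5088 kN.
R_Q = 33.84 + 0.5088 = 34.34 kN.

R_Q = 34.34 kN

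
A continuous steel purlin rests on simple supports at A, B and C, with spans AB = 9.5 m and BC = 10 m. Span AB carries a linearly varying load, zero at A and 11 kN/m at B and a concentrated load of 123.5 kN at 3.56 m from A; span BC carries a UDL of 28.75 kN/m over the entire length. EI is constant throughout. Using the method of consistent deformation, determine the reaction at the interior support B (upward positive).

R_B = 288.2 kN

Insert a hinge at B; M_B is the redundant, and each span becomes simply supported.
End slopes at the hinge B, treating each span as simply supported:
  span AB: triangular load, peak 11: w₀L³/(45EI) = 209.6/EI
  span AB: point load 123.5 at a = 3.56: Pab(L + a)/(6LEI) = 598.4/EI
  span BC: UDL 28.75: wL³/(24EI) = 1198/EI
  relative rotation θ_0 = (808 + 1198)/EI = 2006/EI
A unit hogging moment at B produces rotation L₁/(3EI) + L₂/(3EI) = 6.5/EI.
Slope continuity at B: θ_0 = M_B·6.5/EI, so M_B = 2006/6.5 = 308.6 kN·m (hogging).
Span AB, ΣM about A with M_B applied at B: R_B^{AB}·9.5 = 770.6 + 308.6, so R_B^{AB} = 113.6 kN and R_A = 175.8 − 113.6 = 62.15 kN.
Span BC, ΣM about C: R_B^{BC}·10 = 1438 + 308.6, so R_B^{BC} = 174.6 kN and R_C = 287.5 − 174.6 = 112.9 kN.
R_B = 113.6 + 174.6 = 288.2 kN.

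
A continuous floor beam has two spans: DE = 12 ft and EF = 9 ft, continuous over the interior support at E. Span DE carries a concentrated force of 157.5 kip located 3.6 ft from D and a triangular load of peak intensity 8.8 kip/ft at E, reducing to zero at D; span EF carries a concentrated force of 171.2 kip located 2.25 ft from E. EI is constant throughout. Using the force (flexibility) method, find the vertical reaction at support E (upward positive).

R_E = 270 kip

Take M_E as the redundant. Released structure: two simple spans DE and EF with a hinge at E.
Discontinuity in slope at E on the released structure — sum the simple-span end rotations:
  span DE: point load 157.5 at a = 3.6: Pab(L + a)/(6LEI) = 1032/EI
  span DE: triangular load, peak 8.8: w₀L³/(45EI) = 337.9/EI
  span EF: point load 171.2 at a = 2.25: Pab(L + b)/(6LEI) = 758.4/EI
  relative rotation θ_0 = (1370 + 758.4)/EI = 2128/EI
A unit hogging moment at E produces rotation L₁/(3EI) + L₂/(3EI) = 7/EI.
Slope continuity at E: θ_0 = M_E·7/EI, so M_E = 2128/7 = 304 kip·ft (hogging).
Span DE, ΣM about D with M_E applied at E: R_E^{DE}·12 = 989.4 + 304, so R_E^{DE} = 107.8 kip and R_D = 210.3 − 107.8 = 102.5 kip.
Span EF, ΣM about F: R_E^{EF}·9 = 1156 + 304, so R_E^{EF} = 162.2 kip and R_F = 171.2 − 162.2 = 9.019 kip.
R_E = 107.8 + 162.2 = 270 kip.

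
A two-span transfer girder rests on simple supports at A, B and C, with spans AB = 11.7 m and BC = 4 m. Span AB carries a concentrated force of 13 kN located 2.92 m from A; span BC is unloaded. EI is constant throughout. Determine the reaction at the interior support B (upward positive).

Take M_B as the redundant. Released structure: two simple spans AB and BC with a hinge at B.
Discontinuity in slope at B on the released structure — sum the simple-span end rotations:
  span AB: point load 13 at a = 2.92: Pab(L + a)/(6LEI) = 69.41/EI
  relative rotation θ_0 = (69.41 + 0)/EI = 69.41/EI
A unit hogging moment at B produces rotation L₁/(3EI) + L₂/(3EI) = 5.233/EI.
Slope continuity at B: θ_0 = M_B·5.233/EI, so M_B = 69.41/5.233 = 13.26 kN·m (hogging).
Span AB, ΣM about A with M_B applied at B: R_B^{AB}·11.7 = 37.96 + 13.26, so R_B^{AB} = 4.378 kN and R_A = 13 − 4.378 = 8.622 kN.
Span BC, ΣM about C: R_B^{BC}·4 = 0 + 13.26, so R_B^{BC} = 3.316 kN and R_C = 0 − 3.316 = -3.316 kN.
R_B = 4.378 + 3.316 = 7.694 kN.

R_B = 7.694 kN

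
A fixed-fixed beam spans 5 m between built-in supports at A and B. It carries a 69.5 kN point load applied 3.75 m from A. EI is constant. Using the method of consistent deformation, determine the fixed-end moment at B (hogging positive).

M_B = 48.87 kN·m

Take the two fixed-end moments M_A, M_B as redundants; the released structure is the simple span AB.
End rotations of the released simple span under the applied load (×1/EI):
  at A: point load 69.5 at a = 3.75: Pab(L + b)/(6LEI) = 67.87/EI
  at B: point load 69.5 at a = 3.75: Pab(L + a)/(6LEI) = 95.02/EI
  θ_A0 = 67.87/EI,  θ_B0 = 95.02/EI
Flexibility coefficients: a unit moment at one end gives L/(3EI) there and L/(6EI) at the far end, so f₁₁ = f₂₂ = 1.667/EI and f₁₂ = f₂₁ = 0.8333/EI.
Compatibility — zero rotation at each built-in end:
  1.667 M_A + 0.8333 M_B = 67.87
  0.8333 M_A + 1.667 M_B = 95.02
Solving the pair gives M_A = 16.29 kN·m and M_B = 48.87 kN·m (hogging).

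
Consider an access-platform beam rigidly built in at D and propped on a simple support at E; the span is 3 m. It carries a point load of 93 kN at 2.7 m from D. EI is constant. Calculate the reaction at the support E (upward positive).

Choose R_E as the redundant. The primary structure is the cantilever fixed at D.
Primary-structure tip deflection at E by superposition:
  point load 93 at a = 2.7: Pa²(3L − a)/(6EI) = 711.9/EI
Tip deflection under a unit load at E: L³/(3EI) = 9/EI.
The prop prevents deflection at E: R_E = δ_0/δ_{EE} = 711.9/9 = 79.1 kN.

R_E = 79.1 kN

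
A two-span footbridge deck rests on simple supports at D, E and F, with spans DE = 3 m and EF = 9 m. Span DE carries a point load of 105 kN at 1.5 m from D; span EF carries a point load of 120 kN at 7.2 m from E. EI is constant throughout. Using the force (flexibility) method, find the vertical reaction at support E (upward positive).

R_E = 117.6 kN

Release continuity at E by inserting a hinge; the redundant is the internal moment M_E. The primary structure is two simply-supported spans DE and EF.
End slopes at the hinge E, treating each span as simply supported:
  span DE: point load 105 at a = 1.5: Pab(L + a)/(6LEI) = 59.06/EI
  span EF: point load 120 at a = 7.2: Pab(L + b)/(6LEI) = 311/EI
  relative rotation θ_0 = (59.06 + 311)/EI = 370.1/EI
A unit hogging moment at E produces rotation L₁/(3EI) + L₂/(3EI) = 4/EI.
Slope continuity at E: θ_0 = M_E·4/EI, so M_E = 370.1/4 = 92.53 kN·m (hogging).
Span DE, ΣM about D with M_E applied at E: R_E^{DE}·3 = 157.5 + 92.53, so R_E^{DE} = 83.34 kN and R_D = 105 − 83.34 = 21.66 kN.
Span EF, ΣM about F: R_E^{EF}·9 = 216 + 92.53, so R_E^{EF} = 34.28 kN and R_F = 120 − 34.28 = 85.72 kN.
R_E = 83.34 + 34.28 = 117.6 kN.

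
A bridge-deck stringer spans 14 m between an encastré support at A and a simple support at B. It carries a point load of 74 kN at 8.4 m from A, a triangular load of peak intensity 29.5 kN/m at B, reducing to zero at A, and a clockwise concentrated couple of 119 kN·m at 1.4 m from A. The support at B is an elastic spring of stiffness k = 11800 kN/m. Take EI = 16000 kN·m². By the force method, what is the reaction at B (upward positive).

R_B = 147.7 kN

Take the reaction at B as the redundant and release it; the primary structure is a cantilever fixed at A.
Free-end deflection of the primary structure under the applied loading (downward +):
  point load 74 at a = 8.4: Pa²(3L − a)/(6EI) = 29240/EI
  triangular load, peak 29.5 at the free end: 11w₀L⁴/(120EI) = 103883/EI
  clockwise couple 119 at a = 1.4: M₀a(2L − a)/(2EI) = 2216/EI
  δ_0 = 135339/EI
Tip deflection under a unit load at B: L³/(3EI) = 914.7/EI.
With EI = 16000 kN·m²: δ_0 = 8.4587 m and δ_{BB} = 0.057167 m/kN.
Compatibility — the spring shortens by R_B/k under the reaction it provides: δ_0 − R_B·δ_{BB} = R_B/k. With 1/k = 0.000085 m/kN, R_B = δ_0 / (δ_{BB} + 1/k) = 8.4587 / (0.057167 + 0.000085) = 147.7 kN.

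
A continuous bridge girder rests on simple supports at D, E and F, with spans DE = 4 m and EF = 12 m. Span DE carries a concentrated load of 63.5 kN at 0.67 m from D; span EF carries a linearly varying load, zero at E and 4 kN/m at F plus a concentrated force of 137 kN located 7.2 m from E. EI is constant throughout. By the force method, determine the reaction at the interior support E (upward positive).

R_E = 152.6 kN

Take M_E as the redundant. Released structure: two simple spans DE and EF with a hinge at E.
End slopes at the hinge E, treating each span as simply supported:
  span DE: point load 63.5 at a = 0.67: Pab(L + a)/(6LEI) = 27.57/EI
  span EF: triangular load, peak 4: 7w₀L³/(360EI) = 134.4/EI
  span EF: point load 137 at a = 7.2: Pab(L + b)/(6LEI) = 1105/EI
  relative rotation θ_0 = (27.57 + 1239)/EI = 1267/EI
A unit hogging moment at E produces rotation L₁/(3EI) + L₂/(3EI) = 5.333/EI.
Slope continuity at E: θ_0 = M_E·5.333/EI, so M_E = 1267/5.333 = 237.5 kN·m (hogging).
Span DE, ΣM about D with M_E applied at E: R_E^{DE}·4 = 42.55 + 237.5, so R_E^{DE} = 70.01 kN and R_D = 63.5 − 70.01 = -6.514 kN.
Span EF, ΣM about F: R_E^{EF}·12 = 753.6 + 237.5, so R_E^{EF} = 82.59 kN and R_F = 161 − 82.59 = 78.41 kN.
R_E = 70.01 + 82.59 = 152.6 kN.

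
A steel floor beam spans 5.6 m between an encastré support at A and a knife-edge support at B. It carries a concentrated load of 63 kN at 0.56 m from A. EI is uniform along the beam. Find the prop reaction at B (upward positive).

Choose R_B as the redundant. The primary structure is the cantilever fixed at A.
Free-end deflection of the primary structure under the applied loading (downward +):
  point load 63 at a = 0.56: Pa²(3L − a)/(6EI) = 53.48/EI
Tip deflection under a unit load at B: L³/(3EI) = 58.54/EI.
The prop prevents deflection at B: R_B = δ_0/δ_{BB} = 53.48/58.54 = 0.9135 kN.

R_B = 0.9135 kN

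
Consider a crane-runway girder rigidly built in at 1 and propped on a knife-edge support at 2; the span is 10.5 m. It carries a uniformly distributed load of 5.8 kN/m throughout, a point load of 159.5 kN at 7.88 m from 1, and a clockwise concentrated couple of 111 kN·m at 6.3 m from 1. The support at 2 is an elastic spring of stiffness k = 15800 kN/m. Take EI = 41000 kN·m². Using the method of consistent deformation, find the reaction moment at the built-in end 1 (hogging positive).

M_1 = 256.6 kN·m

Choose R_2 as the redundant. The primary structure is the cantilever fixed at 1.
Primary-structure tip deflection at 2 by superposition:
  UDL 5.8: wL⁴/(8EI) = 8812/EI
  point load 159.5 at a = 7.88: Pa²(3L − a)/(6EI) = 38989/EI
  clockwise couple 111 at a = 6.3: M₀a(2L − a)/(2EI) = 5140/EI
  δ_0 = 52941/EI
Flexibility coefficient — unit upward force at 2: δ_{22} = L³/(3EI) = 385.9/EI.
With EI = 41000 kN·m²: δ_0 = 1.2912 m and δ_{22} = 0.009412 m/kN.
Compatibility — the spring shortens by R_2/k under the reaction it provides: δ_0 − R_2·δ_{22} = R_2/k. With 1/k = 0.000063 m/kN, R_2 = δ_0 / (δ_{22} + 1/k) = 1.2912 / (0.009412 + 0.000063) = 136.3 kN.
Moment equilibrium about 1: M_1 = Σ(load moments about 1) − R_2·L = 1688 − 136.3×10.5 = 256.6 kN·m.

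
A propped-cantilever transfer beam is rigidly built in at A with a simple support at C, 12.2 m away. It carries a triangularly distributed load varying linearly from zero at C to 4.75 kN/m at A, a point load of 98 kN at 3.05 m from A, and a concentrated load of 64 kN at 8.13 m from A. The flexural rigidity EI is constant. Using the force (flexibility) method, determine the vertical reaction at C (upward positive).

Choose R_C as the redundant. The primary structure is the cantilever fixed at A.
Free-end deflection of the primary structure under the applied loading (downward +):
  triangular load, peak 4.75 at the fixed end: w₀L⁴/(30EI) = 3508/EI
  point load 98 at a = 3.05: Pa²(3L − a)/(6EI) = 5098/EI
  point load 64 at a = 8.13: Pa²(3L − a)/(6EI) = 20072/EI
  δ_0 = 28678/EI
Flexibility coefficient — unit upward force at C: δ_{CC} = L³/(3EI) = 605.3/EI.
Compatibility at C: δ_0 − R_C·δ_{CC} = 0, so R_C = 28678/605.3 = 47.38 kN.

R_C = 47.38 kN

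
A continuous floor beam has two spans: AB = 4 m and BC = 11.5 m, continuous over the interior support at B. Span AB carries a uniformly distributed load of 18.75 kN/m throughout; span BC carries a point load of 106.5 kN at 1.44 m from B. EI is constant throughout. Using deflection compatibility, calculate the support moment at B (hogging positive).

Release continuity at B by inserting a hinge; the redundant is the internal moment M_B. The primary structure is two simply-supported spans AB and BC.
End slopes at the hinge B, treating each span as simply supported:
  span AB: UDL 18.75: wL³/(24EI) = 50/EI
  span BC: point load 106.5 at a = 1.44: Pab(L + b)/(6LEI) = 482.1/EI
  relative rotation θ_0 = (50 + 482.1)/EI = 532.1/EI
A unit hogging moment at B produces rotation L₁/(3EI) + L₂/(3EI) = 5.167/EI.
Compatibility: M_B·(L₁+L₂)/(3EI) = θ_0, giving M_B = 103 kN·m (hogging).

M_B = 103 kN·m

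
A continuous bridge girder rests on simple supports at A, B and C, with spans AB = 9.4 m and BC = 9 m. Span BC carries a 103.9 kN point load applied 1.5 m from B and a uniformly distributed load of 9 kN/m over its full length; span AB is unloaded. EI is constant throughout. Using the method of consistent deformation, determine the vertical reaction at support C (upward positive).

R_C = 46.39 kN

Take M_B as the redundant. Released structure: two simple spans AB and BC with a hinge at B.
Rotations at B on the released spans (each span's end-slope, ×1/EI):
  span BC: point load 103.9 at a = 1.5: Pab(L + b)/(6LEI) = 357.2/EI
  span BC: UDL 9: wL³/(24EI) = 273.4/EI
  relative rotation θ_0 = (0 + 630.5)/EI = 630.5/EI
A unit hogging moment at B produces rotation L₁/(3EI) + L₂/(3EI) = 6.133/EI.
Slope continuity at B: θ_0 = M_B·6.133/EI, so M_B = 630.5/6.133 = 102.8 kN·m (hogging).
Span BC, ΣM about C: R_B^{BC}·9 = 1144 + 102.8, so R_B^{BC} = 138.5 kN and R_C = 184.9 − 138.5 = 46.39 kN.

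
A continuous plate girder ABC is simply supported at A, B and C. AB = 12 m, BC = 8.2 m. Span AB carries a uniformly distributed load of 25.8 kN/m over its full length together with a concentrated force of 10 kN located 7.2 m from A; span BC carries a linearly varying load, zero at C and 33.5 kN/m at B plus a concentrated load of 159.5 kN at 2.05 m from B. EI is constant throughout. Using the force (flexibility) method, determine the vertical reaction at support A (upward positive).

Release continuity at B by inserting a hinge; the redundant is the internal moment M_B. The primary structure is two simply-supported spans AB and BC.
Discontinuity in slope at B on the released structure — sum the simple-span end rotations:
  span AB: UDL 25.8: wL³/(24EI) = 1858/EI
  span AB: point load 10 at a = 7.2: Pab(L + a)/(6LEI) = 92.16/EI
  span BC: triangular load, peak 33.5: w₀L³/(45EI) = 410.5/EI
  span BC: point load 159.5 at a = 2.05: Pab(L + b)/(6LEI) = 586.5/EI
  relative rotation θ_0 = (1950 + 997)/EI = 2947/EI
A unit hogging moment at B produces rotation L₁/(3EI) + L₂/(3EI) = 6.733/EI.
Compatibility: M_B·(L₁+L₂)/(3EI) = θ_0, giving M_B = 437.6 kN·m (hogging).
Span AB, ΣM about A with M_B applied at B: R_B^{AB}·12 = 1930 + 437.6, so R_B^{AB} = 197.3 kN and R_A = 319.6 − 197.3 = 122.3 kN.

R_A = 122.3 kN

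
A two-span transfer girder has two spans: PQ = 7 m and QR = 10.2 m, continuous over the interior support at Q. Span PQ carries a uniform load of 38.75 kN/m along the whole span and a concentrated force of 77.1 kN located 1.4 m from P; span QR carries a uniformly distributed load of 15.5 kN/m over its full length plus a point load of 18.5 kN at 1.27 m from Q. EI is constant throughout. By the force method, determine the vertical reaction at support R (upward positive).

R_R = 56.98 kN

Insert a hinge at Q; M_Q is the redundant, and each span becomes simply supported.
Rotations at Q on the released spans (each span's end-slope, ×1/EI):
  span PQ: UDL 38.75: wL³/(24EI) = 553.8/EI
  span PQ: point load 77.1 at a = 1.4: Pab(L + a)/(6LEI) = 120.9/EI
  span QR: UDL 15.5: wL³/(24EI) = 685.4/EI
  span QR: point load 18.5 at a = 1.27: Pab(L + b)/(6LEI) = 65.58/EI
  relative rotation θ_0 = (674.7 + 750.9)/EI = 1426/EI
A unit hogging moment at Q produces rotation L₁/(3EI) + L₂/(3EI) = 5.733/EI.
Slope continuity at Q: θ_0 = M_Q·5.733/EI, so M_Q = 1426/5.733 = 248.7 kN·m (hogging).
Span QR, ΣM about R: R_Q^{QR}·10.2 = 971.5 + 248.7, so R_Q^{QR} = 119.6 kN and R_R = 176.6 − 119.6 = 56.98 kN.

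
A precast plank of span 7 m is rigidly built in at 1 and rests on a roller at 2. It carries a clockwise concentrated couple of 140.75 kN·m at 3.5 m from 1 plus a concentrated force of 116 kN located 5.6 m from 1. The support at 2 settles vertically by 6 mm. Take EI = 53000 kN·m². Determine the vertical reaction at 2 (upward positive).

R_2 = 101.5 kN

Take the reaction at 2 as the redundant and release it; the primary structure is a cantilever fixed at 1.
Primary-structure tip deflection at 2 by superposition:
  clockwise couple 140.75 at a = 3.5: M₀a(2L − a)/(2EI) = 2586/EI
  point load 116 at a = 5.6: Pa²(3L − a)/(6EI) = 9337/EI
  δ_0 = 11923/EI
Flexibility coefficient — unit upward force at 2: δ_{22} = L³/(3EI) = 114.3/EI.
With EI = 53000 kN·m²: δ_0 = 0.22497 m and δ_{22} = 0.002157 m/kN.
Compatibility — the beam at 2 must follow the support down by 0.006 m: δ_0 − R_2·δ_{22} = 0.006, so R_2 = (0.22497 − 0.006)/0.002157 = 101.5 kN.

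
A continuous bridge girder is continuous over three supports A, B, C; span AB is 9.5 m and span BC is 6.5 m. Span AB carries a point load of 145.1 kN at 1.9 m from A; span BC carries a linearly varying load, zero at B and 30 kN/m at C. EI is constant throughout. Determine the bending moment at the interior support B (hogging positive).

Insert a hinge at B; M_B is the redundant, and each span becomes simply supported.
Rotations at B on the released spans (each span's end-slope, ×1/EI):
  span AB: point load 145.1 at a = 1.9: Pab(L + a)/(6LEI) = 419/EI
  span BC: triangular load, peak 30: 7w₀L³/(360EI) = 160.2/EI
  relative rotation θ_0 = (419 + 160.2)/EI = 579.2/EI
A unit hogging moment at B produces rotation L₁/(3EI) + L₂/(3EI) = 5.333/EI.
Compatibility: M_B·(L₁+L₂)/(3EI) = θ_0, giving M_B = 108.6 kN·m (hogging).

M_B = 108.6 kN·m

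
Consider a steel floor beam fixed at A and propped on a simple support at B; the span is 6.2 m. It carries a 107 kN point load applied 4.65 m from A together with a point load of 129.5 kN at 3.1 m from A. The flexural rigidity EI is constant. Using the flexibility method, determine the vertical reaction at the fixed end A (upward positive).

R_A = 128.3 kN

Choose R_B as the redundant. The primary structure is the cantilever fixed at A.
Primary-structure tip deflection at B by superposition:
  point load 107 at a = 4.65: Pa²(3L − a)/(6EI) = 5379/EI
  point load 129.5 at a = 3.1: Pa²(3L − a)/(6EI) = 3215/EI
  δ_0 = 8594/EI
Flexibility coefficient — unit upward force at B: δ_{BB} = L³/(3EI) = 79.44/EI.
The prop prevents deflection at B: R_B = δ_0/δ_{BB} = 8594/79.44 = 108.2 kN.
Vertical equilibrium: R_A = ΣP − R_B = 236.5 − 108.2 = 128.3 kN.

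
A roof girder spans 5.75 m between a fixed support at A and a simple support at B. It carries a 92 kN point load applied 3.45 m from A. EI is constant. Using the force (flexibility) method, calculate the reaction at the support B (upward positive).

R_B = 39.74 kN

Take the reaction at B as the redundant and release it; the primary structure is a cantilever fixed at A.
Free-end deflection of the primary structure under the applied loading (downward +):
  point load 92 at a = 3.45: Pa²(3L − a)/(6EI) = 2519/EI
Tip deflection under a unit load at B: L³/(3EI) = 63.37/EI.
The prop prevents deflection at B: R_B = δ_0/δ_{BB} = 2519/63.37 = 39.74 kN.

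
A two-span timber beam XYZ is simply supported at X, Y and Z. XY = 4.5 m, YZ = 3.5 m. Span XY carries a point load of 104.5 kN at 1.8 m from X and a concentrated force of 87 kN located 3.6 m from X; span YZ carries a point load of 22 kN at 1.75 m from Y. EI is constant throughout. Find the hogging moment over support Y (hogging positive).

Take M_Y as the redundant. Released structure: two simple spans XY and YZ with a hinge at Y.
Discontinuity in slope at Y on the released structure — sum the simple-span end rotations:
  span XY: point load 104.5 at a = 1.8: Pab(L + a)/(6LEI) = 118.5/EI
  span XY: point load 87 at a = 3.6: Pab(L + a)/(6LEI) = 84.56/EI
  span YZ: point load 22 at a = 1.75: Pab(L + b)/(6LEI) = 16.84/EI
  relative rotation θ_0 = (203.1 + 16.84)/EI = 219.9/EI
A unit hogging moment at Y produces rotation L₁/(3EI) + L₂/(3EI) = 2.667/EI.
Slope continuity at Y: θ_0 = M_Y·2.667/EI, so M_Y = 219.9/2.667 = 82.47 kN·m (hogging).

M_Y = 82.47 kN·m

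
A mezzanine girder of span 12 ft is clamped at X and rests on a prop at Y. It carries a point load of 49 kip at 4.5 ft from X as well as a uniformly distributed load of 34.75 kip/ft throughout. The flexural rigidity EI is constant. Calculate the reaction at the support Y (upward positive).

Remove the prop at Y; the released (primary) structure is a cantilever built in at X.
Downward deflection at the released point Y due to the loads:
  point load 49 at a = 4.5: Pa²(3L − a)/(6EI) = 5209/EI
  UDL 34.75: wL⁴/(8EI) = 90072/EI
  δ_0 = 95281/EI
Tip deflection under a unit load at Y: L³/(3EI) = 576/EI.
The prop prevents deflection at Y: R_Y = δ_0/δ_{YY} = 95281/576 = 165.4 kip.

R_Y = 165.4 kip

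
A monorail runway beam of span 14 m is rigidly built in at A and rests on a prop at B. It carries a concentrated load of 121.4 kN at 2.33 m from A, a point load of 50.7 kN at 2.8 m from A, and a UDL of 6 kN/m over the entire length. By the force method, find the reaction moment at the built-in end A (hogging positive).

Release the roller at B. Primary structure: cantilever fixed at A.
Downward deflection at the released point B due to the loads:
  point load 121.4 at a = 2.33: Pa²(3L − a)/(6EI) = 4358/EI
  point load 50.7 at a = 2.8: Pa²(3L − a)/(6EI) = 2597/EI
  UDL 6: wL⁴/(8EI) = 28812/EI
  δ_0 = 35766/EI
Tip deflection under a unit load at B: L³/(3EI) = 914.7/EI.
The prop prevents deflection at B: R_B = δ_0/δ_{BB} = 35766/914.7 = 39.1 kN.
Moment equilibrium about A: M_A = Σ(load moments about A) − R_B·L = 1013 − 39.1×14 = 465.4 kN·m.

M_A = 465.4 kN·m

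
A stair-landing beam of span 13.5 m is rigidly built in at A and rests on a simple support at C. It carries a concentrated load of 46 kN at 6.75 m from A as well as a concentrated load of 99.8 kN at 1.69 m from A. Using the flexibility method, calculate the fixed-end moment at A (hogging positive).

M_A = 254.8 kN·m

Remove the prop at C; the released (primary) structure is a cantilever built in at A.
Primary-structure tip deflection at C by superposition:
  point load 46 at a = 6.75: Pa²(3L − a)/(6EI) = 11789/EI
  point load 99.8 at a = 1.69: Pa²(3L − a)/(6EI) = 1844/EI
  δ_0 = 13633/EI
Tip deflection under a unit load at C: L³/(3EI) = 820.1/EI.
The prop prevents deflection at C: R_C = δ_0/δ_{CC} = 13633/820.1 = 16.62 kN.
Moment equilibrium about A: M_A = Σ(load moments about A) − R_C·L = 479.2 − 16.62×13.5 = 254.8 kN·m.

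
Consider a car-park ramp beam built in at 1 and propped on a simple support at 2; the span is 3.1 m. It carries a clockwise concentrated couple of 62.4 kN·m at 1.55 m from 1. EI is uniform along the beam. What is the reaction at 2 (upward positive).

R_2 = 22.65 kN

Choose R_2 as the redundant. The primary structure is the cantilever fixed at 1.
Deflection at 2 on the released cantilever, summing each load's contribution:
  clockwise couple 62.4 at a = 1.55: M₀a(2L − a)/(2EI) = 224.9/EI
Flexibility coefficient — unit upward force at 2: δ_{22} = L³/(3EI) = 9.93/EI.
Compatibility at 2: δ_0 − R_2·δ_{22} = 0, so R_2 = 224.9/9.93 = 22.65 kN.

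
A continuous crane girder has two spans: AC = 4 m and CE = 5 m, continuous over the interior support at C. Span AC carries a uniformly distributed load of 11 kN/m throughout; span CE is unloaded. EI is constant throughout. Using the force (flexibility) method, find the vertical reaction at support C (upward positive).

R_C = 26.4 kN

Release continuity at C by inserting a hinge; the redundant is the internal moment M_C. The primary structure is two simply-supported spans AC and CE.
Rotations at C on the released spans (each span's end-slope, ×1/EI):
  span AC: UDL 11: wL³/(24EI) = 29.33/EI
  relative rotation θ_0 = (29.33 + 0)/EI = 29.33/EI
A unit hogging moment at C produces rotation L₁/(3EI) + L₂/(3EI) = 3/EI.
Slope continuity at C: θ_0 = M_C·3/EI, so M_C = 29.33/3 = 9.778 kN·m (hogging).
Span AC, ΣM about A with M_C applied at C: R_C^{AC}·4 = 88 + 9.778, so R_C^{AC} = 24.44 kN and R_A = 44 − 24.44 = 19.56 kN.
Span CE, ΣM about E: R_C^{CE}·5 = 0 + 9.778, so R_C^{CE} = 1.956 kN and R_E = 0 − 1.956 = -1.956 kN.
R_C = 24.44 + 1.956 = 26.4 kN.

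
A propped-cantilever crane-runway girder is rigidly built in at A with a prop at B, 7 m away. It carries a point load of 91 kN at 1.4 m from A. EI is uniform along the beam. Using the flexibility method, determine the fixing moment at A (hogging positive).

Choose R_B as the redundant. The primary structure is the cantilever fixed at A.
Downward deflection at the released point B due to the loads:
  point load 91 at a = 1.4: Pa²(3L − a)/(6EI) = 582.6/EI
Tip deflection under a unit load at B: L³/(3EI) = 114.3/EI.
Compatibility at B: δ_0 − R_B·δ_{BB} = 0, so R_B = 582.6/114.3 = 5.096 kN.
Moment equilibrium about A: M_A = Σ(load moments about A) − R_B·L = 127.4 − 5.096×7 = 91.73 kN·m.

M_A = 91.73 kN·m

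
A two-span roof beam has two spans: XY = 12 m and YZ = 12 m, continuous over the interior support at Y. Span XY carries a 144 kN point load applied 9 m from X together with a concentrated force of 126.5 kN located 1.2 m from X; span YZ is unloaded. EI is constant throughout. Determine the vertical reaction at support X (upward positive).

Take M_Y as the redundant. Released structure: two simple spans XY and YZ with a hinge at Y.
End slopes at the hinge Y, treating each span as simply supported:
  span XY: point load 144 at a = 9: Pab(L + a)/(6LEI) = 1134/EI
  span XY: point load 126.5 at a = 1.2: Pab(L + a)/(6LEI) = 300.6/EI
  relative rotation θ_0 = (1435 + 0)/EI = 1435/EI
A unit hogging moment at Y produces rotation L₁/(3EI) + L₂/(3EI) = 8/EI.
Compatibility: M_Y·(L₁+L₂)/(3EI) = θ_0, giving M_Y = 179.3 kN·m (hogging).
Span XY, ΣM about X with M_Y applied at Y: R_Y^{XY}·12 = 1448 + 179.3, so R_Y^{XY} = 135.6 kN and R_X = 270.5 − 135.6 = 134.9 kN.

R_X = 134.9 kN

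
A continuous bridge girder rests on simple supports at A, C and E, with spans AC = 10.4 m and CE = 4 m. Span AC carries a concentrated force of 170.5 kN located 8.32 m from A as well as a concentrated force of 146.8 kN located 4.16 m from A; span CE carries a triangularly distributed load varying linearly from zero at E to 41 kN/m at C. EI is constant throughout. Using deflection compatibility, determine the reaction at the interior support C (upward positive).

R_C = 381.9 kN

Insert a hinge at C; M_C is the redundant, and each span becomes simply supported.
Discontinuity in slope at C on the released structure — sum the simple-span end rotations:
  span AC: point load 170.5 at a = 8.32: Pab(L + a)/(6LEI) = 885.2/EI
  span AC: point load 146.8 at a = 4.16: Pab(L + a)/(6LEI) = 889.2/EI
  span CE: triangular load, peak 41: w₀L³/(45EI) = 58.31/EI
  relative rotation θ_0 = (1774 + 58.31)/EI = 1833/EI
A unit hogging moment at C produces rotation L₁/(3EI) + L₂/(3EI) = 4.8/EI.
Slope continuity at C: θ_0 = M_C·4.8/EI, so M_C = 1833/4.8 = 381.8 kN·m (hogging).
Span AC, ΣM about A with M_C applied at C: R_C^{AC}·10.4 = 2029 + 381.8, so R_C^{AC} = 231.8 kN and R_A = 317.3 − 231.8 = 85.47 kN.
Span CE, ΣM about E: R_C^{CE}·4 = 218.7 + 381.8, so R_C^{CE} = 150.1 kN and R_E = 82 − 150.1 = -68.12 kN.
R_C = 231.8 + 150.1 = 381.9 kN.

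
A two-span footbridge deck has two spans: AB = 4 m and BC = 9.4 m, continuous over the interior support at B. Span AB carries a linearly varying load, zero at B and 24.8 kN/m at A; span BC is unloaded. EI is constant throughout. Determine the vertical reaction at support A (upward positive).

Insert a hinge at B; M_B is the redundant, and each span becomes simply supported.
End slopes at the hinge B, treating each span as simply supported:
  span AB: triangular load, peak 24.8: 7w₀L³/(360EI) = 30.86/EI
  relative rotation θ_0 = (30.86 + 0)/EI = 30.86/EI
A unit hogging moment at B produces rotation L₁/(3EI) + L₂/(3EI) = 4.467/EI.
Slope continuity at B: θ_0 = M_B·4.467/EI, so M_B = 30.86/4.467 = 6.909 kN·m (hogging).
Span AB, ΣM about A with M_B applied at B: R_B^{AB}·4 = 66.13 + 6.909, so R_B^{AB} = 18.26 kN and R_A = 49.6 − 18.26 = 31.34 kN.

R_A = 31.34 kN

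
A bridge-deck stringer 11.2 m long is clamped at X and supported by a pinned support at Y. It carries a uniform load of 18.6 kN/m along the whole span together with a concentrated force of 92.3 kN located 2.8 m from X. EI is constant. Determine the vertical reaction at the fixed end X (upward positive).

R_X = 214.6 kN

Take the reaction at Y as the redundant and release it; the primary structure is a cantilever fixed at X.
Deflection at Y on the released cantilever, summing each load's contribution:
  UDL 18.6: wL⁴/(8EI) = 36584/EI
  point load 92.3 at a = 2.8: Pa²(3L − a)/(6EI) = 3715/EI
  δ_0 = 40299/EI
Tip deflection under a unit load at Y: L³/(3EI) = 468.3/EI.
Compatibility at Y: δ_0 − R_Y·δ_{YY} = 0, so R_Y = 40299/468.3 = 86.05 kN.
Vertical equilibrium: R_X = ΣP − R_Y = 300.6 − 86.05 = 214.6 kN.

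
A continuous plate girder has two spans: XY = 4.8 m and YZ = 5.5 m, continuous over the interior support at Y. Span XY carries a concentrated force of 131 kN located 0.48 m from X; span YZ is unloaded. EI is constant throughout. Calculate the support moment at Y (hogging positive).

Take M_Y as the redundant. Released structure: two simple spans XY and YZ with a hinge at Y.
End slopes at the hinge Y, treating each span as simply supported:
  span XY: point load 131 at a = 0.48: Pab(L + a)/(6LEI) = 49.8/EI
  relative rotation θ_0 = (49.8 + 0)/EI = 49.8/EI
A unit hogging moment at Y produces rotation L₁/(3EI) + L₂/(3EI) = 3.433/EI.
Compatibility: M_Y·(L₁+L₂)/(3EI) = θ_0, giving M_Y = 14.51 kN·m (hogging).

M_Y = 14.51 kN·m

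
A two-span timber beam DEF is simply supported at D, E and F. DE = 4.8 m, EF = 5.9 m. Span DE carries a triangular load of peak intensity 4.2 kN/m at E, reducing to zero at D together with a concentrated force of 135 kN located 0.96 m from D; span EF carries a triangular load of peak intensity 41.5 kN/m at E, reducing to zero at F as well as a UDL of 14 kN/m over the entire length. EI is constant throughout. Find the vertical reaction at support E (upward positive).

R_E = 201 kN

Release continuity at E by inserting a hinge; the redundant is the internal moment M_E. The primary structure is two simply-supported spans DE and EF.
End slopes at the hinge E, treating each span as simply supported:
  span DE: triangular load, peak 4.2: w₀L³/(45EI) = 10.32/EI
  span DE: point load 135 at a = 0.96: Pab(L + a)/(6LEI) = 99.53/EI
  span EF: triangular load, peak 41.5: w₀L³/(45EI) = 189.4/EI
  span EF: UDL 14: wL³/(24EI) = 119.8/EI
  relative rotation θ_0 = (109.9 + 309.2)/EI = 419.1/EI
A unit hogging moment at E produces rotation L₁/(3EI) + L₂/(3EI) = 3.567/EI.
Slope continuity at E: θ_0 = M_E·3.567/EI, so M_E = 419.1/3.567 = 117.5 kN·m (hogging).
Span DE, ΣM about D with M_E applied at E: R_E^{DE}·4.8 = 161.9 + 117.5, so R_E^{DE} = 58.2 kN and R_D = 145.1 − 58.2 = 86.88 kN.
Span EF, ΣM about F: R_E^{EF}·5.9 = 725.2 + 117.5, so R_E^{EF} = 142.8 kN and R_F = 205 − 142.8 = 62.19 kN.
R_E = 58.2 + 142.8 = 201 kN.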